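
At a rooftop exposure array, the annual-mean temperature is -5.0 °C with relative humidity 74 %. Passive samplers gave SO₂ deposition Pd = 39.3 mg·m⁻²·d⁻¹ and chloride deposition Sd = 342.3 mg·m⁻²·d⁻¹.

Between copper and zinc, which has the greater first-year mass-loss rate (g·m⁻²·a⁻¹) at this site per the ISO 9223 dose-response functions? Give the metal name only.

zinc

copper: f(T) = +0.126·(T−10) [T≤10 °C] = -1.8900
  sulphur-dioxide contribution → 0.1637 μm/a
  chloride contribution → 0.5566 μm/a
  ⇒ r_corr(copper) = 0.7204 μm/a
  mass loss = 0.7204 μm/a × 8.96 g/cm³ = 6.454 g·m⁻²·a⁻¹
zinc: f(T) = +0.038·(T−10) [T≤10 °C] = -0.5700
  sulphur-dioxide contribution → 1.104 μm/a
  chloride contribution → 0.5757 μm/a
  total first-year rate 1.68 μm/a
  mass loss = 1.68 μm/a × 7.14 g/cm³ = 11.99 g·m⁻²·a⁻¹
Ordering by g·m⁻²·a⁻¹: zinc (12) > copper (6.45)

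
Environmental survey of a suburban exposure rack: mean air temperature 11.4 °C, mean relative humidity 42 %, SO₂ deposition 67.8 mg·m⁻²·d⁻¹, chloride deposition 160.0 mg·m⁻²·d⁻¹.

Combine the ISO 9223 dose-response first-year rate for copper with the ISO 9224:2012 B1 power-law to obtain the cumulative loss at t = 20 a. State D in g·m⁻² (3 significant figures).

D(20) = 32.3 g·m⁻²

copper: T>10 °C ⇒ hinge -0.080·(11.4−10) = -0.1120
  Pd branch = 0.0053·Pd^0.26·e^(0.059·RH+f) = 0.169 μm/a
  Cl⁻ term: 0.01025·160.0^0.27·exp(0.036·42+0.049·11.4) = 0.32
  r_corr = 0.169 + 0.32 = 0.489 μm/a
Power-law: D(20) = r_corr · 20^0.667
  D(20) = 0.489 × 20^0.667 = 0.489 × 7.375 = 3.606 μm
  Mass loss = 3.606 μm × 8.96 g/cm³ = 32.31 g·m⁻²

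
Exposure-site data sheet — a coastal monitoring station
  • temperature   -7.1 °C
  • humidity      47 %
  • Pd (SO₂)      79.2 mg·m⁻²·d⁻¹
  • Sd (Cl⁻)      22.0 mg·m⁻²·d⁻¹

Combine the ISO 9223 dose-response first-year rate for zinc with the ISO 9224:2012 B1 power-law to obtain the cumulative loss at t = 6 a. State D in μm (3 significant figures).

zinc: temperature factor f = +0.038·(-17.1) = -0.6498
  Pd branch = 0.0129·Pd^0.44·e^(0.046·RH+f) = 0.4007 μm/a
  Sd branch = 0.0175·Sd^0.57·e^(0.008·RH+0.085·T) = 0.08117 μm/a
  sum: 0.4007 + 0.08117 → r_corr = 0.4818 μm/a
Power-law: D(6) = r_corr · 6^0.813
  D(6) = 0.4818 × 6^0.813 = 0.4818 × 4.292 = 2.068 μm

D(6) = 2.07 μm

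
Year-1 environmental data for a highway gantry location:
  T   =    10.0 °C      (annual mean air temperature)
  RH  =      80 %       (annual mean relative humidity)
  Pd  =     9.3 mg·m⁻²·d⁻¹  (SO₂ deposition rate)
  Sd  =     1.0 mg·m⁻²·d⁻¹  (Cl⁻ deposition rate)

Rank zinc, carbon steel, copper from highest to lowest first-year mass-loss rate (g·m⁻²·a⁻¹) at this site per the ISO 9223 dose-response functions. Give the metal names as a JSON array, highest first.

["carbon steel", "copper", "zinc"]

zinc: T≤10 °C ⇒ hinge +0.038·(10.0−10) = +0.0000
  Pd branch = 0.0129·Pd^0.44·e^(0.046·RH+f) = 1.364 μm/a
  Sd branch = 0.0175·Sd^0.57·e^(0.008·RH+0.085·T) = 0.07765 μm/a
  sum: 1.364 + 0.07765 → r_corr = 1.442 μm/a
  mass loss = 1.442 μm/a × 7.14 g/cm³ = 10.3 g·m⁻²·a⁻¹
carbon steel: f(T) = +0.150·(T−10) [T≤10 °C] = +0.0000
  SO₂ term: 1.77·9.3^0.52·exp(0.02·80+0.0000) = 27.95
  Cl⁻ term: 0.102·1.0^0.62·exp(0.033·80+0.04·10.0) = 2.132
  r_corr = 27.95 + 2.132 = 30.09 μm/a
  mass loss = 30.09 μm/a × 7.85 g/cm³ = 236.2 g·m⁻²·a⁻¹
copper: T≤10 °C ⇒ hinge +0.126·(10.0−10) = +0.0000
  SO₂ term: 0.0053·9.3^0.26·exp(0.059·80+0.0000) = 1.062
  Sd branch = 0.01025·Sd^0.27·e^(0.036·RH+0.049·T) = 0.2981 μm/a
  r_corr = 1.062 + 0.2981 = 1.36 μm/a
  mass loss = 1.36 μm/a × 8.96 g/cm³ = 12.18 g·m⁻²·a⁻¹
Ordering by g·m⁻²·a⁻¹: carbon steel (236) > copper (12.2) > zinc (10.3)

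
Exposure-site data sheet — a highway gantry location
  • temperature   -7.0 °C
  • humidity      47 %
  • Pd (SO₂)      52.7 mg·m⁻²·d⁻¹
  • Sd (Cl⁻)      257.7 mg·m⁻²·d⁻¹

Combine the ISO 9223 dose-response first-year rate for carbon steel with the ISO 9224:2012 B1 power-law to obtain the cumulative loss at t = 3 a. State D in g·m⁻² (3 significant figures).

D(3) = 197 g·m⁻²

carbon steel: f(T) = +0.150·(T−10) [T≤10 °C] = -2.5500
  SO₂ term: 1.77·52.7^0.52·exp(0.02·47-2.5500) = 2.78
  Sd branch = 0.102·Sd^0.62·e^(0.033·RH+0.04·T) = 11.36 μm/a
  sum: 2.78 + 11.36 → r_corr = 14.14 μm/a
Long-term exponent b (ISO 9224 Table 2, B1) = 0.523
  D(3) = 14.14 × 3^0.523 = 14.14 × 1.776 = 25.12 μm
  Mass loss = 25.12 μm × 7.85 g/cm³ = 197.2 g·m⁻²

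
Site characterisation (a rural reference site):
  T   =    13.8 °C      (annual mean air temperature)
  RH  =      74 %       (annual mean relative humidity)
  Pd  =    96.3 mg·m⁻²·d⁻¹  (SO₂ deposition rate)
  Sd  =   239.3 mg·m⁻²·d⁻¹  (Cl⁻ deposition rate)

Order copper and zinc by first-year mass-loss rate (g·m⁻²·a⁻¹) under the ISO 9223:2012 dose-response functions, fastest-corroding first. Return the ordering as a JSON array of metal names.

["zinc", "copper"]

copper: f(T) = -0.080·(T−10) [T>10 °C] = -0.3040
  SO₂ term: 0.0053·96.3^0.26·exp(0.059·74-0.3040) = 1.01
  Cl⁻ term: 0.01025·239.3^0.27·exp(0.036·74+0.049·13.8) = 1.27
  r_corr = 1.01 + 1.27 = 2.279 μm/a
  mass loss = 2.279 μm/a × 8.96 g/cm³ = 20.42 g·m⁻²·a⁻¹
zinc: temperature factor f = -0.071·(3.8) = -0.2698
  SO₂ term: 0.0129·96.3^0.44·exp(0.046·74-0.2698) = 2.211
  Cl⁻ term: 0.0175·239.3^0.57·exp(0.008·74+0.085·13.8) = 2.32
  sum: 2.211 + 2.32 → r_corr = 4.531 μm/a
  mass loss = 4.531 μm/a × 7.14 g/cm³ = 32.35 g·m⁻²·a⁻¹
Ordering by g·m⁻²·a⁻¹: zinc (32.4) > copper (20.4)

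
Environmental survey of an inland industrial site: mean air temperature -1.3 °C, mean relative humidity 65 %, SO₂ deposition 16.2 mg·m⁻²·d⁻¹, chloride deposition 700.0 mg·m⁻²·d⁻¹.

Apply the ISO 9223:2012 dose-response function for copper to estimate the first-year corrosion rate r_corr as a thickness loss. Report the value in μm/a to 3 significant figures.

copper: T≤10 °C ⇒ hinge +0.126·(-1.3−10) = -1.4238
  SO₂ term: 0.0053·16.2^0.26·exp(0.059·65-1.4238) = 0.1219
  Sd branch = 0.01025·Sd^0.27·e^(0.036·RH+0.049·T) = 0.5854 μm/a
  r_corr = 0.1219 + 0.5854 = 0.7073 μm/a

r_corr = 0.707 μm/a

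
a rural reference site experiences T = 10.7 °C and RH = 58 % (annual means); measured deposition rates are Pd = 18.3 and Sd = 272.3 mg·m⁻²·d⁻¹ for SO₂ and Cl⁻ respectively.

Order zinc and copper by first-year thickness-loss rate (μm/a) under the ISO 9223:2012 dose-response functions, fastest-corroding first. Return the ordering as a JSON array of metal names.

["zinc", "copper"]

zinc: f(T) = -0.071·(T−10) [T>10 °C] = -0.0497
  SO₂ term: 0.0129·18.3^0.44·exp(0.046·58-0.0497) = 0.6356
  Sd branch = 0.0175·Sd^0.57·e^(0.008·RH+0.085·T) = 1.689 μm/a
  sum: 0.6356 + 1.689 → r_corr = 2.324 μm/a
copper: f(T) = -0.080·(T−10) [T>10 °C] = -0.0560
  Pd branch = 0.0053·Pd^0.26·e^(0.059·RH+f) = 0.3268 μm/a
  Sd branch = 0.01025·Sd^0.27·e^(0.036·RH+0.049·T) = 0.6349 μm/a
  sum: 0.3268 + 0.6349 → r_corr = 0.9617 μm/a
Ordering by μm/a: zinc (2.32) > copper (0.962)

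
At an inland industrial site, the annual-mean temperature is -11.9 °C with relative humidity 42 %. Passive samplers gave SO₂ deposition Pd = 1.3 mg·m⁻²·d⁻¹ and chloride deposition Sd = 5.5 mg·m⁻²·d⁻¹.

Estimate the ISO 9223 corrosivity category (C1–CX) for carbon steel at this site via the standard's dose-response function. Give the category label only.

carbon steel: f(T) = +0.150·(T−10) [T≤10 °C] = -3.2850
  Pd branch = 1.77·Pd^0.52·e^(0.02·RH+f) = 0.1759 μm/a
  Sd branch = 0.102·Sd^0.62·e^(0.033·RH+0.04·T) = 0.7292 μm/a
  sum: 0.1759 + 0.7292 → r_corr = 0.9051 μm/a
Category bounds: 0…1.3 μm/a bracket r_corr ⇒ C1

C1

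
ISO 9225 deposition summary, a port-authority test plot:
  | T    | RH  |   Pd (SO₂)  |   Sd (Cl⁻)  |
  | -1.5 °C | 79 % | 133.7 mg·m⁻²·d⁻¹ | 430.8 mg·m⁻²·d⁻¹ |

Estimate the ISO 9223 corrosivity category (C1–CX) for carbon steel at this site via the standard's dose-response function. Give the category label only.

carbon steel: T≤10 °C ⇒ hinge +0.150·(-1.5−10) = -1.7250
  sulphur-dioxide contribution → 19.52 μm/a
  chloride contribution → 55.98 μm/a
  ⇒ r_corr(carbon steel) = 75.5 μm/a
Category bounds: 50…80 μm/a bracket r_corr ⇒ C4

C4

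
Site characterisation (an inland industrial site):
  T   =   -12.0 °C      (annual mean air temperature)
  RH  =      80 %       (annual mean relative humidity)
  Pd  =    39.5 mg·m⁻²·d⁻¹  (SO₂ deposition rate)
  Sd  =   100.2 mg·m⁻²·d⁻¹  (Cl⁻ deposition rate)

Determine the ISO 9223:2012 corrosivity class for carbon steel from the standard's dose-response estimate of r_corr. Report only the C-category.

carbon steel: T≤10 °C ⇒ hinge +0.150·(-12.0−10) = -3.3000
  sulphur-dioxide contribution → 2.187 μm/a
  chloride contribution → 15.39 μm/a
  ⇒ r_corr(carbon steel) = 17.58 μm/a
17.6 μm/a falls in (1.3, 25] for carbon steel → category C2

C2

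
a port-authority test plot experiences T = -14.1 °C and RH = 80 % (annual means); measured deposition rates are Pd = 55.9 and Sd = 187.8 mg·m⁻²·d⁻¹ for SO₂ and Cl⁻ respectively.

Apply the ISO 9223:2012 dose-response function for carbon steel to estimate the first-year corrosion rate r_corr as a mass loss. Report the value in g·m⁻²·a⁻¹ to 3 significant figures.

r_corr = 179 g·m⁻²·a⁻¹

carbon steel: T≤10 °C ⇒ hinge +0.150·(-14.1−10) = -3.6150
  SO₂ term: 1.77·55.9^0.52·exp(0.02·80-3.6150) = 1.912
  Sd branch = 0.102·Sd^0.62·e^(0.033·RH+0.04·T) = 20.89 μm/a
  sum: 1.912 + 20.89 → r_corr = 22.8 μm/a
Convert to mass loss: 22.8 μm/a × 7.85 g/cm³ = 179 g·m⁻²·a⁻¹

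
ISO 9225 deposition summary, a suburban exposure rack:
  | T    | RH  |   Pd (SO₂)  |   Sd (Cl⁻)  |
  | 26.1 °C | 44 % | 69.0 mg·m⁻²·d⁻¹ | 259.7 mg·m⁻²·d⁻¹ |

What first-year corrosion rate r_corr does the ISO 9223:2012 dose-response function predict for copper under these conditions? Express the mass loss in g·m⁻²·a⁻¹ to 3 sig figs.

copper: f(T) = -0.080·(T−10) [T>10 °C] = -1.2880
  Pd branch = 0.0053·Pd^0.26·e^(0.059·RH+f) = 0.05894 μm/a
  Cl⁻ term: 0.01025·259.7^0.27·exp(0.036·44+0.049·26.1) = 0.8053
  sum: 0.05894 + 0.8053 → r_corr = 0.8643 μm/a
Convert to mass loss: 0.8643 μm/a × 8.96 g/cm³ = 7.744 g·m⁻²·a⁻¹

r_corr = 7.74 g·m⁻²·a⁻¹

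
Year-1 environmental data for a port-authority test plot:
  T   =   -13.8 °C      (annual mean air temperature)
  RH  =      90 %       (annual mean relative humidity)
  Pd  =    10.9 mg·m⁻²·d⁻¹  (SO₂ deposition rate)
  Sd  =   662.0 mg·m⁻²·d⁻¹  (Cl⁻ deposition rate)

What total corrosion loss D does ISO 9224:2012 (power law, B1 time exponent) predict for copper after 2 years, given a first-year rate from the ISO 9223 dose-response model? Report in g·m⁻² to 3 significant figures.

D(2) = 12.4 g·m⁻²

copper: T≤10 °C ⇒ hinge +0.126·(-13.8−10) = -2.9988
  SO₂ term: 0.0053·10.9^0.26·exp(0.059·90-2.9988) = 0.09948
  Cl⁻ term: 0.01025·662.0^0.27·exp(0.036·90+0.049·-13.8) = 0.7688
  sum: 0.09948 + 0.7688 → r_corr = 0.8683 μm/a
ISO 9224: D(t) = r_corr · t^b with b = 0.667 (copper, B1)
  D(2) = 0.8683 × 2^0.667 = 0.8683 × 1.588 = 1.379 μm
  Mass loss = 1.379 μm × 8.96 g/cm³ = 12.35 g·m⁻²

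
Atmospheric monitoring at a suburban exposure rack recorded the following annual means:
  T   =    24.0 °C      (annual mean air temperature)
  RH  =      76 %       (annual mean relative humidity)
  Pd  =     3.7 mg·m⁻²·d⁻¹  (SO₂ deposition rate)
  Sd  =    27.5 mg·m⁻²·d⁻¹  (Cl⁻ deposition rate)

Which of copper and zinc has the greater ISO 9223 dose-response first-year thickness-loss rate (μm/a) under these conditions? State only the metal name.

zinc

copper: temperature factor f = -0.080·(14.0) = -1.1200
  SO₂ term: 0.0053·3.7^0.26·exp(0.059·76-1.1200) = 0.2153
  Sd branch = 0.01025·Sd^0.27·e^(0.036·RH+0.049·T) = 1.254 μm/a
  sum: 0.2153 + 1.254 → r_corr = 1.469 μm/a
zinc: f(T) = -0.071·(T−10) [T>10 °C] = -0.9940
  Pd branch = 0.0129·Pd^0.44·e^(0.046·RH+f) = 0.28 μm/a
  Sd branch = 0.0175·Sd^0.57·e^(0.008·RH+0.085·T) = 1.635 μm/a
  r_corr = 0.28 + 1.635 = 1.915 μm/a
Ordering by μm/a: zinc (1.91) > copper (1.47)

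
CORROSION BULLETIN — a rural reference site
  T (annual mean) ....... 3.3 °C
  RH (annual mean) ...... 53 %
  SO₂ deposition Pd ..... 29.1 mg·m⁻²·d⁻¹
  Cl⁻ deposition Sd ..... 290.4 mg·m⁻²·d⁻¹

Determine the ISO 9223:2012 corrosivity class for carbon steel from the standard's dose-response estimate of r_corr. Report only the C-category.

carbon steel: T≤10 °C ⇒ hinge +0.150·(3.3−10) = -1.0050
  SO₂ term: 1.77·29.1^0.52·exp(0.02·53-1.0050) = 10.79
  Sd branch = 0.102·Sd^0.62·e^(0.033·RH+0.04·T) = 22.52 μm/a
  r_corr = 10.79 + 22.52 = 33.31 μm/a
ISO 9223 Table 2 (carbon steel): 25 < 33.3 ≤ 50 μm/a ⇒ C3

C3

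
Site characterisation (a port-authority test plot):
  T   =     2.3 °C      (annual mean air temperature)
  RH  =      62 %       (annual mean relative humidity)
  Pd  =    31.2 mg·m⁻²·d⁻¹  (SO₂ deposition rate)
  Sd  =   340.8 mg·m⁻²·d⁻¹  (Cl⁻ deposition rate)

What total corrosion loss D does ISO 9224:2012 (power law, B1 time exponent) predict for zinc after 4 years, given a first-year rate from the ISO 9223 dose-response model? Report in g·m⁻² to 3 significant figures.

D(4) = 38.1 g·m⁻²

zinc: f(T) = +0.038·(T−10) [T≤10 °C] = -0.2926
  Pd branch = 0.0129·Pd^0.44·e^(0.046·RH+f) = 0.7578 μm/a
  Cl⁻ term: 0.0175·340.8^0.57·exp(0.008·62+0.085·2.3) = 0.9702
  r_corr = 0.7578 + 0.9702 = 1.728 μm/a
ISO 9224: D(t) = r_corr · t^b with b = 0.813 (zinc, B1)
  D(4) = 1.728 × 4^0.813 = 1.728 × 3.087 = 5.334 μm
  Mass loss = 5.334 μm × 7.14 g/cm³ = 38.08 g·m⁻²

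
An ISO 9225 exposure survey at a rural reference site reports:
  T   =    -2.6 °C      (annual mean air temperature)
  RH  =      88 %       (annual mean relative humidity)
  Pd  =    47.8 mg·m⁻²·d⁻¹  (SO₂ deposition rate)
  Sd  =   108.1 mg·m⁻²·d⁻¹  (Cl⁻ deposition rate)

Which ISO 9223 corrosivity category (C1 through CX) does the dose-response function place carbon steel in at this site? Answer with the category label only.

C3

carbon steel: T≤10 °C ⇒ hinge +0.150·(-2.6−10) = -1.8900
  SO₂ term: 1.77·47.8^0.52·exp(0.02·88-1.8900) = 11.61
  Sd branch = 0.102·Sd^0.62·e^(0.033·RH+0.04·T) = 30.59 μm/a
  sum: 11.61 + 30.59 → r_corr = 42.2 μm/a
ISO 9223 Table 2 (carbon steel): 25 < 42.2 ≤ 50 μm/a ⇒ C3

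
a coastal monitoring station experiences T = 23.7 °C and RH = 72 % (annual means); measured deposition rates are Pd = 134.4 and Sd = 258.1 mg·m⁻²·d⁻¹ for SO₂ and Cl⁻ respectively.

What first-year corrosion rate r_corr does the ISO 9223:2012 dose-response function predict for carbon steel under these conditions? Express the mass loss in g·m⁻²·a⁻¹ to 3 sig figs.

r_corr = 1.05e+03 g·m⁻²·a⁻¹

carbon steel: T>10 °C ⇒ hinge -0.054·(23.7−10) = -0.7398
  sulphur-dioxide contribution → 45.59 μm/a
  chloride contribution → 88.61 μm/a
  ⇒ r_corr(carbon steel) = 134.2 μm/a
Convert to mass loss: 134.2 μm/a × 7.85 g/cm³ = 1053 g·m⁻²·a⁻¹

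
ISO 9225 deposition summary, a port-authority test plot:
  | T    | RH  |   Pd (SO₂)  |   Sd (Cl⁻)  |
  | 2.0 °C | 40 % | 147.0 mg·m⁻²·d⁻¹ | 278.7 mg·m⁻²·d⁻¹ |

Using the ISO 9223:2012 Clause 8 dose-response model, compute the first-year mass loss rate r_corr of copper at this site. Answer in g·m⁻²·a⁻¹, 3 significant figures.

r_corr = 2.63 g·m⁻²·a⁻¹

copper: f(T) = +0.126·(T−10) [T≤10 °C] = -1.0080
  SO₂ term: 0.0053·147.0^0.26·exp(0.059·40-1.0080) = 0.07498
  Cl⁻ term: 0.01025·278.7^0.27·exp(0.036·40+0.049·2.0) = 0.2182
  r_corr = 0.07498 + 0.2182 = 0.2932 μm/a
Convert to mass loss: 0.2932 μm/a × 8.96 g/cm³ = 2.627 g·m⁻²·a⁻¹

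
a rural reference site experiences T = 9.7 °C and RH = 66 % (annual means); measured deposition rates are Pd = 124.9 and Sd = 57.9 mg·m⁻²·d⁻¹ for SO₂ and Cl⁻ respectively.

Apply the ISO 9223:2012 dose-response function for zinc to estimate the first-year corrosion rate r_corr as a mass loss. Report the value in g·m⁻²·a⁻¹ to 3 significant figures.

zinc: T≤10 °C ⇒ hinge +0.038·(9.7−10) = -0.0114
  Pd branch = 0.0129·Pd^0.44·e^(0.046·RH+f) = 2.221 μm/a
  Sd branch = 0.0175·Sd^0.57·e^(0.008·RH+0.085·T) = 0.6841 μm/a
  r_corr = 2.221 + 0.6841 = 2.906 μm/a
Convert to mass loss: 2.906 μm/a × 7.14 g/cm³ = 20.75 g·m⁻²·a⁻¹

r_corr = 20.7 g·m⁻²·a⁻¹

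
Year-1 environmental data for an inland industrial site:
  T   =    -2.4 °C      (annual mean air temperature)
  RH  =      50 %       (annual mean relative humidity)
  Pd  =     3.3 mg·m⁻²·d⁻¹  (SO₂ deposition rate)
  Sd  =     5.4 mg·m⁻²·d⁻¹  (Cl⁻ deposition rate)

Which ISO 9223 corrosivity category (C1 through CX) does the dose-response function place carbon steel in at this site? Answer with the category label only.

C2

carbon steel: temperature factor f = +0.150·(-12.4) = -1.8600
  sulphur-dioxide contribution → 1.394 μm/a
  chloride contribution → 1.373 μm/a
  ⇒ r_corr(carbon steel) = 2.766 μm/a
ISO 9223 Table 2 (carbon steel): 1.3 < 2.77 ≤ 25 μm/a ⇒ C2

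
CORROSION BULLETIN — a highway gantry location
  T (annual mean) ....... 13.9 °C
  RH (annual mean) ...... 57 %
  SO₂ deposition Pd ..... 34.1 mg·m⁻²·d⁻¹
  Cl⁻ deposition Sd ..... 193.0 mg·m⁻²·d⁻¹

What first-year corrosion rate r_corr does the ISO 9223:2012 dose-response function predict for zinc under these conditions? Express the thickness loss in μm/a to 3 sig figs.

zinc: f(T) = -0.071·(T−10) [T>10 °C] = -0.2769
  Pd branch = 0.0129·Pd^0.44·e^(0.046·RH+f) = 0.636 μm/a
  Sd branch = 0.0175·Sd^0.57·e^(0.008·RH+0.085·T) = 1.807 μm/a
  sum: 0.636 + 1.807 → r_corr = 2.443 μm/a

r_corr = 2.44 μm/a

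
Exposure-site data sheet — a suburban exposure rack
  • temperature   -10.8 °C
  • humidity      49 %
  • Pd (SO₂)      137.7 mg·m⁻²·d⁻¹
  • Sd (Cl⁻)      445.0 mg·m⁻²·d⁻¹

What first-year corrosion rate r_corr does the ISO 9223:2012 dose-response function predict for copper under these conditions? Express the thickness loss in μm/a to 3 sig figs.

r_corr = 0.208 μm/a

copper: T≤10 °C ⇒ hinge +0.126·(-10.8−10) = -2.6208
  sulphur-dioxide contribution → 0.02499 μm/a
  chloride contribution → 0.1828 μm/a
  ⇒ r_corr(copper) = 0.2078 μm/a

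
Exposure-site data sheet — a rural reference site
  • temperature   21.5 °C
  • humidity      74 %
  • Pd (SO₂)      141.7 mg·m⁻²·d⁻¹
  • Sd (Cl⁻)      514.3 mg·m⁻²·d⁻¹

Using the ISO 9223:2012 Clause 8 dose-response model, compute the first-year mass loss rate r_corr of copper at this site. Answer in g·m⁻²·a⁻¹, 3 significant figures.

r_corr = 25.8 g·m⁻²·a⁻¹

copper: T>10 °C ⇒ hinge -0.080·(21.5−10) = -0.9200
  Pd branch = 0.0053·Pd^0.26·e^(0.059·RH+f) = 0.6029 μm/a
  Cl⁻ term: 0.01025·514.3^0.27·exp(0.036·74+0.049·21.5) = 2.276
  r_corr = 0.6029 + 2.276 = 2.879 μm/a
Convert to mass loss: 2.879 μm/a × 8.96 g/cm³ = 25.8 g·m⁻²·a⁻¹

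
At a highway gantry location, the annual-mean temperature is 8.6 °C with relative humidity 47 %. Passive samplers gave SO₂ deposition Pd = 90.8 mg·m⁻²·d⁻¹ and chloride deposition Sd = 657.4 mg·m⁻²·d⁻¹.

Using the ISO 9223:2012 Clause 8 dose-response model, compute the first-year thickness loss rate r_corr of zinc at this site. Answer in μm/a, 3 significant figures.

zinc: T≤10 °C ⇒ hinge +0.038·(8.6−10) = -0.0532
  SO₂ term: 0.0129·90.8^0.44·exp(0.046·47-0.0532) = 0.7727
  Cl⁻ term: 0.0175·657.4^0.57·exp(0.008·47+0.085·8.6) = 2.138
  sum: 0.7727 + 2.138 → r_corr = 2.91 μm/a

r_corr = 2.91 μm/a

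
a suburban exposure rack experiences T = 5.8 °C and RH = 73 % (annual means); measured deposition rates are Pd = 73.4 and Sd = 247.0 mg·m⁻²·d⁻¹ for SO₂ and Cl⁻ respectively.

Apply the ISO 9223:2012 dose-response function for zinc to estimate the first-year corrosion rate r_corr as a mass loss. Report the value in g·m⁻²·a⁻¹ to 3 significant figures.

r_corr = 23.4 g·m⁻²·a⁻¹

zinc: temperature factor f = +0.038·(-4.2) = -0.1596
  Pd branch = 0.0129·Pd^0.44·e^(0.046·RH+f) = 2.092 μm/a
  Sd branch = 0.0175·Sd^0.57·e^(0.008·RH+0.085·T) = 1.187 μm/a
  r_corr = 2.092 + 1.187 = 3.279 μm/a
Convert to mass loss: 3.279 μm/a × 7.14 g/cm³ = 23.41 g·m⁻²·a⁻¹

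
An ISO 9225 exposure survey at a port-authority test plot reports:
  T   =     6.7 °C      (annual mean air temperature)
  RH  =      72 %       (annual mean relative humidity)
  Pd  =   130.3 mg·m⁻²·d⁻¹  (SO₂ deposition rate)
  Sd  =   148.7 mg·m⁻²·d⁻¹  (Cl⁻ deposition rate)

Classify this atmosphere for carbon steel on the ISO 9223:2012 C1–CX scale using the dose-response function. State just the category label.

C5

carbon steel: T≤10 °C ⇒ hinge +0.150·(6.7−10) = -0.4950
  SO₂ term: 1.77·130.3^0.52·exp(0.02·72-0.4950) = 57.3
  Cl⁻ term: 0.102·148.7^0.62·exp(0.033·72+0.04·6.7) = 31.89
  sum: 57.3 + 31.89 → r_corr = 89.19 μm/a
ISO 9223 Table 2 (carbon steel): 80 < 89.2 ≤ 200 μm/a ⇒ C5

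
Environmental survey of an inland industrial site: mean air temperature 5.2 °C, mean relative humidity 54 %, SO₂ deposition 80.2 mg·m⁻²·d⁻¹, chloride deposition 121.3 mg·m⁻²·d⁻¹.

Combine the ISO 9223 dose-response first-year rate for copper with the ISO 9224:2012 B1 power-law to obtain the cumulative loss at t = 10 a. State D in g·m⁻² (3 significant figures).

copper: temperature factor f = +0.126·(-4.8) = -0.6048
  SO₂ term: 0.0053·80.2^0.26·exp(0.059·54-0.6048) = 0.219
  Sd branch = 0.01025·Sd^0.27·e^(0.036·RH+0.049·T) = 0.3375 μm/a
  sum: 0.219 + 0.3375 → r_corr = 0.5565 μm/a
ISO 9224: D(t) = r_corr · t^b with b = 0.667 (copper, B1)
  D(10) = 0.5565 × 10^0.667 = 0.5565 × 4.645 = 2.585 μm
  Mass loss = 2.585 μm × 8.96 g/cm³ = 23.16 g·m⁻²

D(10) = 23.2 g·m⁻²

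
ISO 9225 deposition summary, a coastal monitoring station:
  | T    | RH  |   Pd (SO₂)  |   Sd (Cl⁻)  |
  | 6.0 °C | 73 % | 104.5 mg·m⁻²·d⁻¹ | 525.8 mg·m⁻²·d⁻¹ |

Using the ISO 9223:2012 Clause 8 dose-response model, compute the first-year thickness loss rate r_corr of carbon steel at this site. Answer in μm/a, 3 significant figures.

r_corr = 117 μm/a

carbon steel: T≤10 °C ⇒ hinge +0.150·(6.0−10) = -0.6000
  Pd branch = 1.77·Pd^0.52·e^(0.02·RH+f) = 46.93 μm/a
  Cl⁻ term: 0.102·525.8^0.62·exp(0.033·73+0.04·6.0) = 70.14
  sum: 46.93 + 70.14 → r_corr = 117.1 μm/a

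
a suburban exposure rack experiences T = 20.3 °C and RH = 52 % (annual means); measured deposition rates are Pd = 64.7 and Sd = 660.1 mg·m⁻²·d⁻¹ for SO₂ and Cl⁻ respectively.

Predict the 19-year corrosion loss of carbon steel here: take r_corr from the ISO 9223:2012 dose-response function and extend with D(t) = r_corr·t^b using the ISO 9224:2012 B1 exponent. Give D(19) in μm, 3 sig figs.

D(19) = 451 μm

carbon steel: f(T) = -0.054·(T−10) [T>10 °C] = -0.5562
  sulphur-dioxide contribution → 25.1 μm/a
  chloride contribution → 71.56 μm/a
  ⇒ r_corr(carbon steel) = 96.66 μm/a
Power-law: D(19) = r_corr · 19^0.523
  D(19) = 96.66 × 19^0.523 = 96.66 × 4.664 = 450.9 μm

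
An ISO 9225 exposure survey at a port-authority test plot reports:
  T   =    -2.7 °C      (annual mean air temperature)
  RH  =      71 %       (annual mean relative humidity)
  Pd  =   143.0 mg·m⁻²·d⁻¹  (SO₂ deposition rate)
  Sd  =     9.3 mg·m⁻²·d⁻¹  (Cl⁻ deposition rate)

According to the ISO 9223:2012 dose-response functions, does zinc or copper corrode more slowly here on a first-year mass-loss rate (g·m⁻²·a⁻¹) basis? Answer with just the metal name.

copper

zinc: f(T) = +0.038·(T−10) [T≤10 °C] = -0.4826
  SO₂ term: 0.0129·143.0^0.44·exp(0.046·71-0.4826) = 1.852
  Cl⁻ term: 0.0175·9.3^0.57·exp(0.008·71+0.085·-2.7) = 0.08751
  r_corr = 1.852 + 0.08751 = 1.94 μm/a
  mass loss = 1.94 μm/a × 7.14 g/cm³ = 13.85 g·m⁻²·a⁻¹
copper: temperature factor f = +0.126·(-12.7) = -1.6002
  Pd branch = 0.0053·Pd^0.26·e^(0.059·RH+f) = 0.2564 μm/a
  Sd branch = 0.01025·Sd^0.27·e^(0.036·RH+0.049·T) = 0.2113 μm/a
  r_corr = 0.2564 + 0.2113 = 0.4677 μm/a
  mass loss = 0.4677 μm/a × 8.96 g/cm³ = 4.19 g·m⁻²·a⁻¹
Ordering by g·m⁻²·a⁻¹: zinc (13.9) > copper (4.19)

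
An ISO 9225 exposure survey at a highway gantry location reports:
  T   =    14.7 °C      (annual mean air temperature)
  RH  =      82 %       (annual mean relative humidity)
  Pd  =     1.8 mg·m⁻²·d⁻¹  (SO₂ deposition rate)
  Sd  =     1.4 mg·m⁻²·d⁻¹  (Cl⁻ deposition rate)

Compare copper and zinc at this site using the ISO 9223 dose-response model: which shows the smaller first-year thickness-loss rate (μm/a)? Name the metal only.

copper: T>10 °C ⇒ hinge -0.080·(14.7−10) = -0.3760
  Pd branch = 0.0053·Pd^0.26·e^(0.059·RH+f) = 0.5351 μm/a
  Cl⁻ term: 0.01025·1.4^0.27·exp(0.036·82+0.049·14.7) = 0.4416
  r_corr = 0.5351 + 0.4416 = 0.9768 μm/a
zinc: f(T) = -0.071·(T−10) [T>10 °C] = -0.3337
  Pd branch = 0.0129·Pd^0.44·e^(0.046·RH+f) = 0.5202 μm/a
  Cl⁻ term: 0.0175·1.4^0.57·exp(0.008·82+0.085·14.7) = 0.1425
  sum: 0.5202 + 0.1425 → r_corr = 0.6627 μm/a
Ordering by μm/a: copper (0.977) > zinc (0.663)

zinc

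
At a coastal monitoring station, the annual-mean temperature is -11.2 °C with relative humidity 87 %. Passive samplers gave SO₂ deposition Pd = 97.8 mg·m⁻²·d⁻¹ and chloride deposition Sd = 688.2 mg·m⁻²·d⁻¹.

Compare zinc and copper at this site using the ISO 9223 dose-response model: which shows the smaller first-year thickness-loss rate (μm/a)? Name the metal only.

zinc: f(T) = +0.038·(T−10) [T≤10 °C] = -0.8056
  Pd branch = 0.0129·Pd^0.44·e^(0.046·RH+f) = 2.369 μm/a
  Cl⁻ term: 0.0175·688.2^0.57·exp(0.008·87+0.085·-11.2) = 0.5615
  sum: 2.369 + 0.5615 → r_corr = 2.93 μm/a
copper: T≤10 °C ⇒ hinge +0.126·(-11.2−10) = -2.6712
  SO₂ term: 0.0053·97.8^0.26·exp(0.059·87-2.6712) = 0.2046
  Cl⁻ term: 0.01025·688.2^0.27·exp(0.036·87+0.049·-11.2) = 0.7921
  r_corr = 0.2046 + 0.7921 = 0.9967 μm/a
Ordering by μm/a: zinc (2.93) > copper (0.997)

copper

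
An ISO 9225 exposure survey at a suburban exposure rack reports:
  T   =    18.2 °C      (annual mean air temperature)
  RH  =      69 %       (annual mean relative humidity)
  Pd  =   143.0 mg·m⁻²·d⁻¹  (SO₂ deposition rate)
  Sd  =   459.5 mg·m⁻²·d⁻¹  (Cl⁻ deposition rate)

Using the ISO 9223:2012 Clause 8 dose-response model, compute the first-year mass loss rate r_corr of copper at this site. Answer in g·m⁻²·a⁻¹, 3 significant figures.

r_corr = 19.3 g·m⁻²·a⁻¹

copper: temperature factor f = -0.080·(8.2) = -0.6560
  sulphur-dioxide contribution → 0.5858 μm/a
  chloride contribution → 1.569 μm/a
  total first-year rate 2.155 μm/a
Convert to mass loss: 2.155 μm/a × 8.96 g/cm³ = 19.31 g·m⁻²·a⁻¹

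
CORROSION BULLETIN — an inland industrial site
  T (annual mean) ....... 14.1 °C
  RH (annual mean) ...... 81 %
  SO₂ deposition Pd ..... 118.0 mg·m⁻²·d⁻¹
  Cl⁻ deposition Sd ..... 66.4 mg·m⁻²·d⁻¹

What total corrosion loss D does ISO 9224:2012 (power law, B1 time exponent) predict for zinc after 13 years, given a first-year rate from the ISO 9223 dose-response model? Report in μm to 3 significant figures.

zinc: f(T) = -0.071·(T−10) [T>10 °C] = -0.2911
  sulphur-dioxide contribution → 3.266 μm/a
  chloride contribution → 1.212 μm/a
  ⇒ r_corr(zinc) = 4.478 μm/a
ISO 9224: D(t) = r_corr · t^b with b = 0.813 (zinc, B1)
  D(13) = 4.478 × 13^0.813 = 4.478 × 8.047 = 36.03 μm

D(13) = 36.0 μm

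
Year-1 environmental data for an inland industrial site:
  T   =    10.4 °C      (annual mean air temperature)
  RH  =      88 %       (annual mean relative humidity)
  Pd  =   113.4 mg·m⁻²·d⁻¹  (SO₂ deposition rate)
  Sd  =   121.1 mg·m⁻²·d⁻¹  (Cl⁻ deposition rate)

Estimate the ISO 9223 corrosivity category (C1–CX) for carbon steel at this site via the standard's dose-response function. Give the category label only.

C5

carbon steel: T>10 °C ⇒ hinge -0.054·(10.4−10) = -0.0216
  Pd branch = 1.77·Pd^0.52·e^(0.02·RH+f) = 117.9 μm/a
  Cl⁻ term: 0.102·121.1^0.62·exp(0.033·88+0.04·10.4) = 55.21
  sum: 117.9 + 55.21 → r_corr = 173.1 μm/a
ISO 9223 Table 2 (carbon steel): 80 < 173 ≤ 200 μm/a ⇒ C5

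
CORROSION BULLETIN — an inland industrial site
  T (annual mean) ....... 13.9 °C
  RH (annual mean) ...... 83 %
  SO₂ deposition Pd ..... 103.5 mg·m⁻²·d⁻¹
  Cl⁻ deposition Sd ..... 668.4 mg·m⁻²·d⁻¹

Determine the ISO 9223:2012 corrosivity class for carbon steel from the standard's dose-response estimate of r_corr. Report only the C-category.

CX

carbon steel: temperature factor f = -0.054·(3.9) = -0.2106
  sulphur-dioxide contribution → 84.18 μm/a
  chloride contribution → 155.3 μm/a
  ⇒ r_corr(carbon steel) = 239.5 μm/a
239 μm/a falls in (200, 700] for carbon steel → category CX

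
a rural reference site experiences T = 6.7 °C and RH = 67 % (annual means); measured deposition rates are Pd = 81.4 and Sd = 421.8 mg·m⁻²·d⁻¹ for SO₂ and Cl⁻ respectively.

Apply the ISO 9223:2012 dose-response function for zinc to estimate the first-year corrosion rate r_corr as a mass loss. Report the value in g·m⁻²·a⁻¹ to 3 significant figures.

r_corr = 24.1 g·m⁻²·a⁻¹

zinc: T≤10 °C ⇒ hinge +0.038·(6.7−10) = -0.1254
  sulphur-dioxide contribution → 1.719 μm/a
  chloride contribution → 1.658 μm/a
  total first-year rate 3.377 μm/a
Convert to mass loss: 3.377 μm/a × 7.14 g/cm³ = 24.11 g·m⁻²·a⁻¹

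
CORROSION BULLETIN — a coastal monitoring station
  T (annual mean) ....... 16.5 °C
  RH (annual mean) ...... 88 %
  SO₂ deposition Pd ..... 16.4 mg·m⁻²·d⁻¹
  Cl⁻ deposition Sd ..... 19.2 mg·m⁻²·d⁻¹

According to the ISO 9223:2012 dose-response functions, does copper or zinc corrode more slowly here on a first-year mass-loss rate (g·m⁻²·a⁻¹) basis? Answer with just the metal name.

copper: temperature factor f = -0.080·(6.5) = -0.5200
  sulphur-dioxide contribution → 1.173 μm/a
  chloride contribution → 1.214 μm/a
  ⇒ r_corr(copper) = 2.387 μm/a
  mass loss = 2.387 μm/a × 8.96 g/cm³ = 21.38 g·m⁻²·a⁻¹
zinc: f(T) = -0.071·(T−10) [T>10 °C] = -0.4615
  sulphur-dioxide contribution → 1.595 μm/a
  chloride contribution → 0.7751 μm/a
  ⇒ r_corr(zinc) = 2.37 μm/a
  mass loss = 2.37 μm/a × 7.14 g/cm³ = 16.92 g·m⁻²·a⁻¹
Ordering by g·m⁻²·a⁻¹: copper (21.4) > zinc (16.9)

zinc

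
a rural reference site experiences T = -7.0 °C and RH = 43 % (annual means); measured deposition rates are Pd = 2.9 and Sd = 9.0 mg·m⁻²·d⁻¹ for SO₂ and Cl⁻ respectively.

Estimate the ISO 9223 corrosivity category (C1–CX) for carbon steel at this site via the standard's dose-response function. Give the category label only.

carbon steel: temperature factor f = +0.150·(-17.0) = -2.5500
  Pd branch = 1.77·Pd^0.52·e^(0.02·RH+f) = 0.5681 μm/a
  Cl⁻ term: 0.102·9.0^0.62·exp(0.033·43+0.04·-7.0) = 1.244
  r_corr = 0.5681 + 1.244 = 1.812 μm/a
Category bounds: 1.3…25 μm/a bracket r_corr ⇒ C2

C2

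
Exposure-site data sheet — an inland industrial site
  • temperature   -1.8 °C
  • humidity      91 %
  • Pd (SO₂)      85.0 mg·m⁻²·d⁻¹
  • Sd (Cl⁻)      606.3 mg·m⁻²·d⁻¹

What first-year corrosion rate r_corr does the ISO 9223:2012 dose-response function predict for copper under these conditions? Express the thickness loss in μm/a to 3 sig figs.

copper: T≤10 °C ⇒ hinge +0.126·(-1.8−10) = -1.4868
  SO₂ term: 0.0053·85.0^0.26·exp(0.059·91-1.4868) = 0.8165
  Sd branch = 0.01025·Sd^0.27·e^(0.036·RH+0.049·T) = 1.401 μm/a
  r_corr = 0.8165 + 1.401 = 2.218 μm/a

r_corr = 2.22 μm/a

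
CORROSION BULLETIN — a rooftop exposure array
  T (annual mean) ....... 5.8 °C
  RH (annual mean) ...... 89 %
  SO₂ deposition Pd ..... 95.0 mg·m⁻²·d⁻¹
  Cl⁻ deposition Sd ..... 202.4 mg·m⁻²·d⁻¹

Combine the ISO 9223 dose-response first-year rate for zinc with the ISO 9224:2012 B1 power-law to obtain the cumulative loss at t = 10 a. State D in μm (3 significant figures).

D(10) = 39.6 μm

zinc: f(T) = +0.038·(T−10) [T≤10 °C] = -0.1596
  SO₂ term: 0.0129·95.0^0.44·exp(0.046·89-0.1596) = 4.892
  Sd branch = 0.0175·Sd^0.57·e^(0.008·RH+0.085·T) = 1.205 μm/a
  sum: 4.892 + 1.205 → r_corr = 6.097 μm/a
Power-law: D(10) = r_corr · 10^0.813
  D(10) = 6.097 × 10^0.813 = 6.097 × 6.501 = 39.64 μm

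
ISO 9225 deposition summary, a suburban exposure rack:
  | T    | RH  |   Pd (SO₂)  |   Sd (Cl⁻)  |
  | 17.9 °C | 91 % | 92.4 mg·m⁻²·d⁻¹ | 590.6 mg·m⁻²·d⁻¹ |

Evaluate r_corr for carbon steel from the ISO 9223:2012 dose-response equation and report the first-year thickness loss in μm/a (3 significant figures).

carbon steel: temperature factor f = -0.054·(7.9) = -0.4266
  SO₂ term: 1.77·92.4^0.52·exp(0.02·91-0.4266) = 75.04
  Cl⁻ term: 0.102·590.6^0.62·exp(0.033·91+0.04·17.9) = 219.8
  r_corr = 75.04 + 219.8 = 294.8 μm/a

r_corr = 295 μm/a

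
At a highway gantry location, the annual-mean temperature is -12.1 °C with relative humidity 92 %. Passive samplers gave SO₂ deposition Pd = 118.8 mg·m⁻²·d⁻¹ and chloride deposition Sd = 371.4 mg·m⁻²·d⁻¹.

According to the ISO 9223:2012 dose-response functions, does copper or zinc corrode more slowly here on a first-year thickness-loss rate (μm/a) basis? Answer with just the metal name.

copper: f(T) = +0.126·(T−10) [T≤10 °C] = -2.7846
  SO₂ term: 0.0053·118.8^0.26·exp(0.059·92-2.7846) = 0.2581
  Sd branch = 0.01025·Sd^0.27·e^(0.036·RH+0.049·T) = 0.7682 μm/a
  sum: 0.2581 + 0.7682 → r_corr = 1.026 μm/a
zinc: T≤10 °C ⇒ hinge +0.038·(-12.1−10) = -0.8398
  Pd branch = 0.0129·Pd^0.44·e^(0.046·RH+f) = 3.139 μm/a
  Sd branch = 0.0175·Sd^0.57·e^(0.008·RH+0.085·T) = 0.3809 μm/a
  r_corr = 3.139 + 0.3809 = 3.519 μm/a
Ordering by μm/a: zinc (3.52) > copper (1.03)

copper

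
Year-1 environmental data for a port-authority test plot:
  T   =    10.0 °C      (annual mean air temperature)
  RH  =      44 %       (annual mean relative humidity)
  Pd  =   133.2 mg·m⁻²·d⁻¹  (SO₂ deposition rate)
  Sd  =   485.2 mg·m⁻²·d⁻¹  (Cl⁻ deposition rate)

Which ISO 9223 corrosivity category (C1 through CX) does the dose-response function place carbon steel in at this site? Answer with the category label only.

C5

carbon steel: f(T) = +0.150·(T−10) [T≤10 °C] = +0.0000
  SO₂ term: 1.77·133.2^0.52·exp(0.02·44+0.0000) = 54.31
  Cl⁻ term: 0.102·485.2^0.62·exp(0.033·44+0.04·10.0) = 30.07
  sum: 54.31 + 30.07 → r_corr = 84.39 μm/a
84.4 μm/a falls in (80, 200] for carbon steel → category C5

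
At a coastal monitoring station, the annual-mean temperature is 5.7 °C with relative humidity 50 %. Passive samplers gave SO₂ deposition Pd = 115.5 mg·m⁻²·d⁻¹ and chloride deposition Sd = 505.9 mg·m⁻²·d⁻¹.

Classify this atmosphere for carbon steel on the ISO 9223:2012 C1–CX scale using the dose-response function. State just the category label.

C4

carbon steel: temperature factor f = +0.150·(-4.3) = -0.6450
  SO₂ term: 1.77·115.5^0.52·exp(0.02·50-0.6450) = 29.83
  Sd branch = 0.102·Sd^0.62·e^(0.033·RH+0.04·T) = 31.68 μm/a
  r_corr = 29.83 + 31.68 = 61.51 μm/a
ISO 9223 Table 2 (carbon steel): 50 < 61.5 ≤ 80 μm/a ⇒ C4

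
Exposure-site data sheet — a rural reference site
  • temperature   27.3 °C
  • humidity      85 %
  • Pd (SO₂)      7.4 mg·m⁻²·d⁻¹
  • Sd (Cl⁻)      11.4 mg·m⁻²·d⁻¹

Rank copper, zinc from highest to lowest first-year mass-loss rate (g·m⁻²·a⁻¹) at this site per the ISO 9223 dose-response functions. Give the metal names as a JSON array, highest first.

copper: temperature factor f = -0.080·(17.3) = -1.3840
  sulphur-dioxide contribution → 0.3367 μm/a
  chloride contribution → 1.607 μm/a
  ⇒ r_corr(copper) = 1.944 μm/a
  mass loss = 1.944 μm/a × 8.96 g/cm³ = 17.41 g·m⁻²·a⁻¹
zinc: temperature factor f = -0.071·(17.3) = -1.2283
  sulphur-dioxide contribution → 0.4547 μm/a
  chloride contribution → 1.408 μm/a
  total first-year rate 1.863 μm/a
  mass loss = 1.863 μm/a × 7.14 g/cm³ = 13.3 g·m⁻²·a⁻¹
Ordering by g·m⁻²·a⁻¹: copper (17.4) > zinc (13.3)

["copper", "zinc"]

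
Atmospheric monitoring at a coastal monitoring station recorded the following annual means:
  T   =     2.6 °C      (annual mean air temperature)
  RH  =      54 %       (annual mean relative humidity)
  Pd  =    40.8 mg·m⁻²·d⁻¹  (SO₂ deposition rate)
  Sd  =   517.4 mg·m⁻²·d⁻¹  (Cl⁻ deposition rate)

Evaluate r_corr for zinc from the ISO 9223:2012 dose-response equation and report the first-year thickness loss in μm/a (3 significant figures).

r_corr = 1.78 μm/a

zinc: f(T) = +0.038·(T−10) [T≤10 °C] = -0.2812
  SO₂ term: 0.0129·40.8^0.44·exp(0.046·54-0.2812) = 0.597
  Sd branch = 0.0175·Sd^0.57·e^(0.008·RH+0.085·T) = 1.184 μm/a
  r_corr = 0.597 + 1.184 = 1.781 μm/a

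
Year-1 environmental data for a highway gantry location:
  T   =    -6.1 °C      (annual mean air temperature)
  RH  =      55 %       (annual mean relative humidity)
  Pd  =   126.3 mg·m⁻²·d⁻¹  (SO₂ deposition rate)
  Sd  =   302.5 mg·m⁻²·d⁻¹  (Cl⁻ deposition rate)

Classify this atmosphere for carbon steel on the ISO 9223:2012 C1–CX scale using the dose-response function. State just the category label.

C2

carbon steel: T≤10 °C ⇒ hinge +0.150·(-6.1−10) = -2.4150
  Pd branch = 1.77·Pd^0.52·e^(0.02·RH+f) = 5.883 μm/a
  Cl⁻ term: 0.102·302.5^0.62·exp(0.033·55+0.04·-6.1) = 16.94
  r_corr = 5.883 + 16.94 = 22.82 μm/a
22.8 μm/a falls in (1.3, 25] for carbon steel → category C2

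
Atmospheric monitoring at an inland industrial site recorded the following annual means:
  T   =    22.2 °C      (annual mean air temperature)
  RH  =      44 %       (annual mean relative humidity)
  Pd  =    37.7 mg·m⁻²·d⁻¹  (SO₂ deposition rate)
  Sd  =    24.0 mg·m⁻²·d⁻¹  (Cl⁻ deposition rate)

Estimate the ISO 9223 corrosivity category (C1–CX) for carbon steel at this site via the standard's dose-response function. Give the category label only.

carbon steel: f(T) = -0.054·(T−10) [T>10 °C] = -0.6588
  SO₂ term: 1.77·37.7^0.52·exp(0.02·44-0.6588) = 14.58
  Sd branch = 0.102·Sd^0.62·e^(0.033·RH+0.04·T) = 7.596 μm/a
  sum: 14.58 + 7.596 → r_corr = 22.18 μm/a
ISO 9223 Table 2 (carbon steel): 1.3 < 22.2 ≤ 25 μm/a ⇒ C2

C2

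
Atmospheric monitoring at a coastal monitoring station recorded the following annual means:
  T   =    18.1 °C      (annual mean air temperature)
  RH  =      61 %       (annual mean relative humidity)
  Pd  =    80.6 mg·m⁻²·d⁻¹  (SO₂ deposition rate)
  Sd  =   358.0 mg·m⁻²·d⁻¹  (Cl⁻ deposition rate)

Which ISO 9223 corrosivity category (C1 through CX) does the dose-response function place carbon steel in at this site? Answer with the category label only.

carbon steel: T>10 °C ⇒ hinge -0.054·(18.1−10) = -0.4374
  Pd branch = 1.77·Pd^0.52·e^(0.02·RH+f) = 37.94 μm/a
  Cl⁻ term: 0.102·358.0^0.62·exp(0.033·61+0.04·18.1) = 60.35
  r_corr = 37.94 + 60.35 = 98.29 μm/a
Category bounds: 80…200 μm/a bracket r_corr ⇒ C5

C5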